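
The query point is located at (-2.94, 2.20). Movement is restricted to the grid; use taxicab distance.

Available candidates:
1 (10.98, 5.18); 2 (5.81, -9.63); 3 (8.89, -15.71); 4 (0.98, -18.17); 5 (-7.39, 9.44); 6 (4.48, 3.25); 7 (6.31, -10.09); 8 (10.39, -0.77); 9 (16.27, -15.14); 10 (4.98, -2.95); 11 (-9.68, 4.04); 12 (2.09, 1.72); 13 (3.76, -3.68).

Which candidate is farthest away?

Distances from (-2.94, 2.20):
1: 16.90
2: 20.58
3: 29.74
4: 24.29
5: 11.69
6: 8.47
7: 21.54
8: 16.30
9: 36.55
10: 13.07
11: 8.58
12: 5.51
13: 12.58
Maximum: 9 at 36.55.

9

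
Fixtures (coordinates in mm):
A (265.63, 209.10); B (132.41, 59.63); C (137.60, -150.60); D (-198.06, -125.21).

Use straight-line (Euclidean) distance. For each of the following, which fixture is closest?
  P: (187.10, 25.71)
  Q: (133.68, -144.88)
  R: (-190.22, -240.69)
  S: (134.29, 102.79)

P→B; Q→C; R→D; S→B

P at (187.10, 25.71):
  A: 199.50 mm
  B: 64.35 mm
  C: 183.13 mm
  D: 413.67 mm
  → nearest: B (64.35 mm)
Q at (133.68, -144.88):
  A: 377.77 mm
  B: 204.51 mm
  C: 6.93 mm
  D: 332.32 mm
  → nearest: C (6.93 mm)
R at (-190.22, -240.69):
  A: 640.40 mm
  B: 440.77 mm
  C: 339.97 mm
  D: 115.75 mm
  → nearest: D (115.75 mm)
S at (134.29, 102.79):
  A: 168.97 mm
  B: 43.20 mm
  C: 253.41 mm
  D: 403.04 mm
  → nearest: B (43.20 mm)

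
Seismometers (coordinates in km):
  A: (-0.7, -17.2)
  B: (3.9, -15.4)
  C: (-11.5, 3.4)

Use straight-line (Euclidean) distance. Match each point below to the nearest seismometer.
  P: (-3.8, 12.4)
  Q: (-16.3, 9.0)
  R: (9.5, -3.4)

P at (-3.8, 12.4):
  A: 29.8 km
  B: 28.8 km
  C: 11.8 km
  → nearest: C (11.8 km)
Q at (-16.3, 9.0):
  A: 30.5 km
  B: 31.7 km
  C: 7.4 km
  → nearest: C (7.4 km)
R at (9.5, -3.4):
  A: 17.2 km
  B: 13.2 km
  C: 22.1 km
  → nearest: B (13.2 km)

P→C; Q→C; R→B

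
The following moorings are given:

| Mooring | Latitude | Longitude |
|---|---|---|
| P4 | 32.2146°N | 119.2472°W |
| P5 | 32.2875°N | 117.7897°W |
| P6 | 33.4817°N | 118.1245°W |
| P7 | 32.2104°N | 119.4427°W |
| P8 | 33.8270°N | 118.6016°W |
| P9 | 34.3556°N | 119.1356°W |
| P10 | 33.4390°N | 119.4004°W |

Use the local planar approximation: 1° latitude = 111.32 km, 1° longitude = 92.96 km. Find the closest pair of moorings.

Pairwise distances:
P4–P7: 18.1797 km
P6–P8: 58.6905 km
P8–P9: 76.9856 km
P8–P10: 85.9045 km
P9–P10: 104.9632 km
P6–P10: 118.7029 km
P6–P9: 135.2714 km
P4–P5: 135.7320 km
P5–P6: 136.5329 km
P7–P10: 136.8243 km
P4–P10: 137.0422 km
P5–P7: 153.9024 km
P4–P6: 175.4663 km
P6–P7: 187.2011 km
P5–P8: 187.2605 km
P4–P8: 189.2599 km
P7–P8: 196.2117 km
P5–P10: 197.1057 km
P4–P9: 238.5618 km
P7–P9: 240.5040 km
P5–P9: 262.0217 km
Closest pair: P4–P7 at 18.1797 km.

P4 and P7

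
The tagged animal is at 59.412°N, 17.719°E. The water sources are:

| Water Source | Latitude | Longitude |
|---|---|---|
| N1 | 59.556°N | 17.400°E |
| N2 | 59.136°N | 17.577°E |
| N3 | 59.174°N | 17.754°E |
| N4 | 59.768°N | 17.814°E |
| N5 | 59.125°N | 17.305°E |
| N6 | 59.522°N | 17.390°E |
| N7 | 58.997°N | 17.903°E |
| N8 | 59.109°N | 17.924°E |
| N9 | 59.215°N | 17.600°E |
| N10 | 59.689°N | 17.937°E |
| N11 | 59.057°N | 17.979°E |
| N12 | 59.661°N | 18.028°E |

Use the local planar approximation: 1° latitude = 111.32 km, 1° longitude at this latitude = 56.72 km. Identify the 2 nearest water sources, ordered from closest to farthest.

N6, N9

Distances from 59.412°N, 17.719°E:
N1: √((0.144·111.32)² + (-0.319·56.72)²) = √(256.96346 + 327.38126) = 24.173 km
N2: √((-0.276·111.32)² + (-0.142·56.72)²) = √(943.98384 + 64.87078) = 31.762 km
N3: √((-0.238·111.32)² + (0.035·56.72)²) = √(701.94051 + 3.94102) = 26.568 km
N4: √((0.356·111.32)² + (0.095·56.72)²) = √(1570.53056 + 29.03485) = 39.995 km
N5: √((-0.287·111.32)² + (-0.414·56.72)²) = √(1020.72838 + 551.40808) = 39.650 km
N6: √((0.110·111.32)² + (-0.329·56.72)²) = √(149.94492 + 348.22844) = 22.320 km
N7: √((-0.415·111.32)² + (0.184·56.72)²) = √(2134.23672 + 108.92011) = 47.362 km
N8: √((-0.303·111.32)² + (0.205·56.72)²) = √(1137.71020 + 135.20108) = 35.678 km
N9: √((-0.197·111.32)² + (-0.119·56.72)²) = √(480.92665 + 45.55818) = 22.945 km
N10: √((0.277·111.32)² + (0.218·56.72)²) = √(950.83669 + 152.89224) = 33.222 km
N11: √((-0.355·111.32)² + (0.260·56.72)²) = √(1561.71975 + 217.47991) = 42.181 km
N12: √((0.249·111.32)² + (0.309·56.72)²) = √(768.32522 + 307.17750) = 32.795 km
Sorted: N6 (22.320 km) < N9 (22.945 km) < N1 (24.173 km) < N3 (26.568 km) < …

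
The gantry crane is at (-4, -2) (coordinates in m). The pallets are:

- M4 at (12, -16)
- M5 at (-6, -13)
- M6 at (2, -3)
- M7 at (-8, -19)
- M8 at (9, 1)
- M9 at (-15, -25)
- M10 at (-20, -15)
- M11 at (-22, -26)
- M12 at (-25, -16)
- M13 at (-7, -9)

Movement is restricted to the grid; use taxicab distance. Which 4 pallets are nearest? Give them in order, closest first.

M6, M13, M5, M8

Distances from (-4, -2):
M4: 30 m
M5: 13 m
M6: 7 m
M7: 21 m
M8: 16 m
M9: 34 m
M10: 29 m
M11: 42 m
M12: 35 m
M13: 10 m
Sorted: M6 (7 m) < M13 (10 m) < M5 (13 m) < M8 (16 m) < M7 (21 m) < M10 (29 m) < …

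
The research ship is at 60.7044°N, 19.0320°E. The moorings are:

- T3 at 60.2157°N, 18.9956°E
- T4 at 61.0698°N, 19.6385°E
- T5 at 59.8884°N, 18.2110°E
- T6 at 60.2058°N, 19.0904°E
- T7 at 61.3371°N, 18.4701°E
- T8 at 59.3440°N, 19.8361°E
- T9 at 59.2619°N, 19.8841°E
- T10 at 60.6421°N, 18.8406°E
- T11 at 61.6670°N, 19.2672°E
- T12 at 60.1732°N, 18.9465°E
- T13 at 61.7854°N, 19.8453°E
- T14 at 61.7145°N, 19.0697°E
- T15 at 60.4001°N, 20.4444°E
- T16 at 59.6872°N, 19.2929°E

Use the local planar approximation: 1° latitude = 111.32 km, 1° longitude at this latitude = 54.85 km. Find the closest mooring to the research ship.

Distances from 60.7044°N, 19.0320°E:
T3: 54.4387 km
T4: 52.5474 km
T5: 101.3866 km
T6: 55.5965 km
T7: 76.8803 km
T8: 157.7315 km
T9: 167.2425 km
T10: 12.5822 km
T11: 107.9304 km
T12: 59.3189 km
T13: 128.3393 km
T14: 112.4633 km
T15: 84.5524 km
T16: 114.1354 km
Minimum: T10 at 12.5822 km.

T10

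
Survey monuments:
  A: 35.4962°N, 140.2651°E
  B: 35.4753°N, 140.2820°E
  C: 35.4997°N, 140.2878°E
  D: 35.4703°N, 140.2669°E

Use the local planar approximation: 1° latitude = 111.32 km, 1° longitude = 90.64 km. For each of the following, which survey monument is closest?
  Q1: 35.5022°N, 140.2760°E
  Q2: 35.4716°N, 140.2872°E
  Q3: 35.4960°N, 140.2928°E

Q1 at 35.5022°N, 140.2760°E:
  A: √((-0.0060·111.32)² + (-0.0109·90.64)²) = √(0.446117 + 0.976097) = 1.1926 km
  B: √((-0.0269·111.32)² + (0.0060·90.64)²) = √(8.967078 + 0.295762) = 3.0435 km
  C: √((-0.0025·111.32)² + (0.0118·90.64)²) = √(0.077451 + 1.143941) = 1.1052 km
  D: √((-0.0319·111.32)² + (-0.0091·90.64)²) = √(12.610368 + 0.680335) = 3.6456 km
  → nearest: C (1.1052 km)
Q2 at 35.4716°N, 140.2872°E:
  A: √((0.0246·111.32)² + (-0.0221·90.64)²) = √(7.499229 + 4.012586) = 3.3929 km
  B: √((0.0037·111.32)² + (-0.0052·90.64)²) = √(0.169648 + 0.222150) = 0.6259 km
  C: √((0.0281·111.32)² + (0.0006·90.64)²) = √(9.784960 + 0.002958) = 3.1286 km
  D: √((-0.0013·111.32)² + (-0.0203·90.64)²) = √(0.020943 + 3.385571) = 1.8457 km
  → nearest: B (0.6259 km)
Q3 at 35.4960°N, 140.2928°E:
  A: √((0.0002·111.32)² + (-0.0277·90.64)²) = √(0.000496 + 6.303755) = 2.5108 km
  B: √((-0.0207·111.32)² + (-0.0108·90.64)²) = √(5.309909 + 0.958269) = 2.5036 km
  C: √((0.0037·111.32)² + (-0.0050·90.64)²) = √(0.169648 + 0.205390) = 0.6124 km
  D: √((-0.0257·111.32)² + (-0.0259·90.64)²) = √(8.184886 + 5.511113) = 3.7008 km
  → nearest: C (0.6124 km)

Q1→C; Q2→B; Q3→C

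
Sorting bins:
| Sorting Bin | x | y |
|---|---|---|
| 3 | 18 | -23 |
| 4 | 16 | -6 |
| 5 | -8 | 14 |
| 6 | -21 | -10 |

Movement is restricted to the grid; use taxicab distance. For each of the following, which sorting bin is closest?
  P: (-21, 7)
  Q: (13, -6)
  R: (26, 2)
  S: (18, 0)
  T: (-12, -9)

P at (-21, 7):
  3: |39| + |-30| = 39 + 30 = 69
  4: |37| + |-13| = 37 + 13 = 50
  5: |13| + |7| = 13 + 7 = 20
  6: |0| + |-17| = 0 + 17 = 17
  → nearest: 6 (17)
Q at (13, -6):
  3: |5| + |-17| = 5 + 17 = 22
  4: |3| + |0| = 3 + 0 = 3
  5: |-21| + |20| = 21 + 20 = 41
  6: |-34| + |-4| = 34 + 4 = 38
  → nearest: 4 (3)
R at (26, 2):
  3: |-8| + |-25| = 8 + 25 = 33
  4: |-10| + |-8| = 10 + 8 = 18
  5: |-34| + |12| = 34 + 12 = 46
  6: |-47| + |-12| = 47 + 12 = 59
  → nearest: 4 (18)
S at (18, 0):
  3: |0| + |-23| = 0 + 23 = 23
  4: |-2| + |-6| = 2 + 6 = 8
  5: |-26| + |14| = 26 + 14 = 40
  6: |-39| + |-10| = 39 + 10 = 49
  → nearest: 4 (8)
T at (-12, -9):
  3: |30| + |-14| = 30 + 14 = 44
  4: |28| + |3| = 28 + 3 = 31
  5: |4| + |23| = 4 + 23 = 27
  6: |-9| + |-1| = 9 + 1 = 10
  → nearest: 6 (10)

P→6; Q→4; R→4; S→4; T→6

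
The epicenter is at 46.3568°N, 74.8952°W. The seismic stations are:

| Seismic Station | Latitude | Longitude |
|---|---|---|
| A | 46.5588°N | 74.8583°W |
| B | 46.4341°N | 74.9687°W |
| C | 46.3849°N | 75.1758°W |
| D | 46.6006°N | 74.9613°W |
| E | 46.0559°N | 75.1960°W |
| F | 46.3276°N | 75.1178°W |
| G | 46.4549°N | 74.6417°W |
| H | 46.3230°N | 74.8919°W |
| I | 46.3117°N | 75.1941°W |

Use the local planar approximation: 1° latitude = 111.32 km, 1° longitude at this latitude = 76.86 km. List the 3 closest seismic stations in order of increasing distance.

H, B, F

Distances from 46.3568°N, 74.8952°W:
A: √((0.2020·111.32)² + (0.0369·76.86)²) = √(505.648978 + 8.043656) = 22.6648 km
B: √((0.0773·111.32)² + (-0.0735·76.86)²) = √(74.046645 + 31.913574) = 10.2937 km
C: √((0.0281·111.32)² + (-0.2806·76.86)²) = √(9.784960 + 465.131866) = 21.7926 km
D: √((0.2438·111.32)² + (-0.0661·76.86)²) = √(736.569613 + 25.810932) = 27.6112 km
E: √((-0.3009·111.32)² + (-0.3008·76.86)²) = √(1121.994611 + 534.510725) = 40.7002 km
F: √((-0.0292·111.32)² + (-0.2226·76.86)²) = √(10.566036 + 292.719113) = 17.4151 km
G: √((0.0981·111.32)² + (0.2535·76.86)²) = √(119.257146 + 379.626646) = 22.3357 km
H: √((-0.0338·111.32)² + (0.0033·76.86)²) = √(14.157279 + 0.064332) = 3.7712 km
I: √((-0.0451·111.32)² + (-0.2989·76.86)²) = √(25.205742 + 527.779589) = 23.5156 km
Sorted: H (3.7712 km) < B (10.2937 km) < F (17.4151 km) < C (21.7926 km) < G (22.3357 km) < …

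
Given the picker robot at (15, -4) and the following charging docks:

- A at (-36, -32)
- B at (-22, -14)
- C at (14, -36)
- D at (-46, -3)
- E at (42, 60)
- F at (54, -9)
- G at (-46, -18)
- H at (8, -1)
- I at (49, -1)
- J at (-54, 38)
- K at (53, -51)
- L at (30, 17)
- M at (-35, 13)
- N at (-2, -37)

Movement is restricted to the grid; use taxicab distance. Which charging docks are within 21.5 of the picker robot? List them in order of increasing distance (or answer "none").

Distances from (15, -4):
A: |-51| + |-28| = 51 + 28 = 79
B: |-37| + |-10| = 37 + 10 = 47
C: |-1| + |-32| = 1 + 32 = 33
D: |-61| + |1| = 61 + 1 = 62
E: |27| + |64| = 27 + 64 = 91
F: |39| + |-5| = 39 + 5 = 44
G: |-61| + |-14| = 61 + 14 = 75
H: |-7| + |3| = 7 + 3 = 10
I: |34| + |3| = 34 + 3 = 37
J: |-69| + |42| = 69 + 42 = 111
K: |38| + |-47| = 38 + 47 = 85
L: |15| + |21| = 15 + 21 = 36
M: |-50| + |17| = 50 + 17 = 67
N: |-17| + |-33| = 17 + 33 = 50
Threshold 21.5: H (10) is within range.

H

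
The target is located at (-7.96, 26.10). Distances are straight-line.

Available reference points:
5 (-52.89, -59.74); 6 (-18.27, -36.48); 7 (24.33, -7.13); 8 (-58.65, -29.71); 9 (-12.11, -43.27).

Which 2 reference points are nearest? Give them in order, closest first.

7, 6

Distances from (-7.96, 26.10):
5: 96.89
6: 63.42
7: 46.33
8: 75.39
9: 69.49
Sorted: 7 (46.33) < 6 (63.42) < 9 (69.49) < 8 (75.39) < …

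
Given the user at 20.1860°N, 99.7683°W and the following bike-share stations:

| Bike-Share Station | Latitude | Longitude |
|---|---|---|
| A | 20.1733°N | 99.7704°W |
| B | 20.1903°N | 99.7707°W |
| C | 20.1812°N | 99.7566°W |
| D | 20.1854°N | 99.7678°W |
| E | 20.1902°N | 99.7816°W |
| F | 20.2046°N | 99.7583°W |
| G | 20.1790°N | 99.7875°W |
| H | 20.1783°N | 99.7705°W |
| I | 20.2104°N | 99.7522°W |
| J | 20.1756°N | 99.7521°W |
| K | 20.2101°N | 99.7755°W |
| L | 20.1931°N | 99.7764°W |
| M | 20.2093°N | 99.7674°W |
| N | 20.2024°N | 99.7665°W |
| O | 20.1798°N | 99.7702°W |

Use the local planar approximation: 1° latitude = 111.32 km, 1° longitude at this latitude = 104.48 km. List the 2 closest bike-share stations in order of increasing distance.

Distances from 20.1860°N, 99.7683°W:
A: √((-0.0127·111.32)² + (-0.0021·104.48)²) = √(1.998729 + 0.048140) = 1.4307 km
B: √((0.0043·111.32)² + (-0.0024·104.48)²) = √(0.229131 + 0.062877) = 0.5404 km
C: √((-0.0048·111.32)² + (0.0117·104.48)²) = √(0.285515 + 1.494301) = 1.3341 km
D: √((-0.0006·111.32)² + (0.0005·104.48)²) = √(0.004461 + 0.002729) = 0.0848 km
E: √((0.0042·111.32)² + (-0.0133·104.48)²) = √(0.218597 + 1.930944) = 1.4661 km
F: √((0.0186·111.32)² + (0.0100·104.48)²) = √(4.287186 + 1.091607) = 2.3192 km
G: √((-0.0070·111.32)² + (-0.0192·104.48)²) = √(0.607215 + 4.024100) = 2.1520 km
H: √((-0.0077·111.32)² + (-0.0022·104.48)²) = √(0.734730 + 0.052834) = 0.8874 km
I: √((0.0244·111.32)² + (0.0161·104.48)²) = √(7.377786 + 2.829555) = 3.1949 km
J: √((-0.0104·111.32)² + (0.0162·104.48)²) = √(1.340334 + 2.864814) = 2.0506 km
K: √((0.0241·111.32)² + (-0.0072·104.48)²) = √(7.197480 + 0.565889) = 2.7863 km
L: √((0.0071·111.32)² + (-0.0081·104.48)²) = √(0.624688 + 0.716203) = 1.1580 km
M: √((0.0233·111.32)² + (0.0009·104.48)²) = √(6.727570 + 0.008842) = 2.5955 km
N: √((0.0164·111.32)² + (0.0018·104.48)²) = √(3.332991 + 0.035368) = 1.8353 km
O: √((-0.0062·111.32)² + (-0.0019·104.48)²) = √(0.476354 + 0.039407) = 0.7182 km
Sorted: D (0.0848 km) < B (0.5404 km) < O (0.7182 km) < H (0.8874 km) < …

D, B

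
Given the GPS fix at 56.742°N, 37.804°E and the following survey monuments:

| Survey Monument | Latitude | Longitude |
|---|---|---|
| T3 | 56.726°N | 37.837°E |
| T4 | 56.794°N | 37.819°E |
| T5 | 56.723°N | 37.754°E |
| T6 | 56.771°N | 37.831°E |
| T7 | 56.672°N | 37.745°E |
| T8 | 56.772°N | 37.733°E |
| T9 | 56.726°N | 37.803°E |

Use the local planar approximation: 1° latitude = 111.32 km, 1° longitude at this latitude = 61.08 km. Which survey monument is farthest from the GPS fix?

Distances from 56.742°N, 37.804°E:
T3: √((-0.016·111.32)² + (0.033·61.08)²) = √(3.17239 + 4.06280) = 2.690 km
T4: √((0.052·111.32)² + (0.015·61.08)²) = √(33.50835 + 0.83942) = 5.861 km
T5: √((-0.019·111.32)² + (-0.050·61.08)²) = √(4.47356 + 9.32692) = 3.715 km
T6: √((0.029·111.32)² + (0.027·61.08)²) = √(10.42179 + 2.71973) = 3.625 km
T7: √((-0.070·111.32)² + (-0.059·61.08)²) = √(60.72150 + 12.98680) = 8.585 km
T8: √((0.030·111.32)² + (-0.071·61.08)²) = √(11.15293 + 18.80679) = 5.474 km
T9: √((-0.016·111.32)² + (-0.001·61.08)²) = √(3.17239 + 0.00373) = 1.782 km
Maximum: T7 at 8.585 km.

T7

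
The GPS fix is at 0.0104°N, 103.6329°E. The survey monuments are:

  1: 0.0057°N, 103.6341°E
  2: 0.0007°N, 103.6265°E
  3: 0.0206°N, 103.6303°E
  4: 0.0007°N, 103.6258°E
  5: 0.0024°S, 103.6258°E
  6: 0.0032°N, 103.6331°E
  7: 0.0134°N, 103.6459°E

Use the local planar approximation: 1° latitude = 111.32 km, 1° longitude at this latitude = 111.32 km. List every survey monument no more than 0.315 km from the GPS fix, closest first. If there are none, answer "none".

none

Distances from 0.0104°N, 103.6329°E:
1: 0.5400 km
2: 1.2937 km
3: 1.1718 km
4: 1.3382 km
5: 1.6294 km
6: 0.8018 km
7: 1.4852 km
Threshold 0.315 km: none within range.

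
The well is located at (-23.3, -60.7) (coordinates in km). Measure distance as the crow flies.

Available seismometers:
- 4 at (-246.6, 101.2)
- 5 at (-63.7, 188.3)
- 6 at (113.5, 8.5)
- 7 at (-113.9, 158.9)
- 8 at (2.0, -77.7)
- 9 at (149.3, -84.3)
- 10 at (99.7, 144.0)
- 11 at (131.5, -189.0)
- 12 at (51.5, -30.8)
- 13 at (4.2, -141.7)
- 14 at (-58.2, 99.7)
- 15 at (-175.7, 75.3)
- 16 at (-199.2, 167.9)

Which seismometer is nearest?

8

Distances from (-23.3, -60.7):
4: 275.8 km
5: 252.3 km
6: 153.3 km
7: 237.6 km
8: 30.5 km
9: 174.2 km
10: 238.8 km
11: 201.1 km
12: 80.6 km
13: 85.5 km
14: 164.2 km
15: 204.3 km
16: 288.4 km
Minimum: 8 at 30.5 km.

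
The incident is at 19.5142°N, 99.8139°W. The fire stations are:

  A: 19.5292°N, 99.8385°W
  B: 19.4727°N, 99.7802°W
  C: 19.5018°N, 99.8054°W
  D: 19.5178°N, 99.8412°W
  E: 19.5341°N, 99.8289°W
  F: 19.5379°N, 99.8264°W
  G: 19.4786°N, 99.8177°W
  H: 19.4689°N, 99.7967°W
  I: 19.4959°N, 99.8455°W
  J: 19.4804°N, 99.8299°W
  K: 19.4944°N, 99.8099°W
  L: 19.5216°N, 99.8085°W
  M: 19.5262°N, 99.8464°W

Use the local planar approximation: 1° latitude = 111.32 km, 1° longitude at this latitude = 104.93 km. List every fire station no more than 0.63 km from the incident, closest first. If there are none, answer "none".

none

Distances from 19.5142°N, 99.8139°W:
A: √((0.0150·111.32)² + (-0.0246·104.93)²) = √(2.788232 + 6.662996) = 3.0743 km
B: √((-0.0415·111.32)² + (0.0337·104.93)²) = √(21.342367 + 12.504293) = 5.8178 km
C: √((-0.0124·111.32)² + (0.0085·104.93)²) = √(1.905416 + 0.795495) = 1.6434 km
D: √((0.0036·111.32)² + (-0.0273·104.93)²) = √(0.160602 + 8.205870) = 2.8925 km
E: √((0.0199·111.32)² + (-0.0150·104.93)²) = √(4.907412 + 2.477319) = 2.7175 km
F: √((0.0237·111.32)² + (-0.0125·104.93)²) = √(6.960542 + 1.720360) = 2.9463 km
G: √((-0.0356·111.32)² + (-0.0038·104.93)²) = √(15.705306 + 0.158989) = 3.9830 km
H: √((-0.0453·111.32)² + (0.0172·104.93)²) = √(25.429791 + 3.257289) = 5.3560 km
I: √((-0.0183·111.32)² + (-0.0316·104.93)²) = √(4.150005 + 10.994450) = 3.8916 km
J: √((-0.0338·111.32)² + (-0.0160·104.93)²) = √(14.157279 + 2.818638) = 4.1202 km
K: √((-0.0198·111.32)² + (0.0040·104.93)²) = √(4.858216 + 0.176165) = 2.2437 km
L: √((0.0074·111.32)² + (0.0054·104.93)²) = √(0.678594 + 0.321060) = 0.9998 km
M: √((0.0120·111.32)² + (-0.0325·104.93)²) = √(1.784469 + 11.629635) = 3.6625 km
Threshold 0.63 km: none within range.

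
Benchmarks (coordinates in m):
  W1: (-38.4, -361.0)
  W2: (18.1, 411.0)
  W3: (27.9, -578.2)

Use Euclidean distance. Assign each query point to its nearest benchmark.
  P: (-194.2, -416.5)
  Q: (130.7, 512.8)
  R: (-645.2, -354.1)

P at (-194.2, -416.5):
  W1: 165.4 m
  W2: 854.3 m
  W3: 274.7 m
  → nearest: W1 (165.4 m)
Q at (130.7, 512.8):
  W1: 890.0 m
  W2: 151.8 m
  W3: 1095.8 m
  → nearest: W2 (151.8 m)
R at (-645.2, -354.1):
  W1: 606.8 m
  W2: 1012.6 m
  W3: 709.4 m
  → nearest: W1 (606.8 m)

P→W1; Q→W2; R→W1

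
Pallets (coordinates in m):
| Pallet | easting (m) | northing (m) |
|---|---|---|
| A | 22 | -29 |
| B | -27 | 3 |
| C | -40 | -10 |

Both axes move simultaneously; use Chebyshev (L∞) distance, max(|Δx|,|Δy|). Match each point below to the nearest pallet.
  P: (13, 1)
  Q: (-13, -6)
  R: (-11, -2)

P at (13, 1):
  A: max(|9|, |-30|) = 30 m
  B: max(|-40|, |2|) = 40 m
  C: max(|-53|, |-11|) = 53 m
  → nearest: A (30 m)
Q at (-13, -6):
  A: max(|35|, |-23|) = 35 m
  B: max(|-14|, |9|) = 14 m
  C: max(|-27|, |-4|) = 27 m
  → nearest: B (14 m)
R at (-11, -2):
  A: max(|33|, |-27|) = 33 m
  B: max(|-16|, |5|) = 16 m
  C: max(|-29|, |-8|) = 29 m
  → nearest: B (16 m)

P→A; Q→B; R→B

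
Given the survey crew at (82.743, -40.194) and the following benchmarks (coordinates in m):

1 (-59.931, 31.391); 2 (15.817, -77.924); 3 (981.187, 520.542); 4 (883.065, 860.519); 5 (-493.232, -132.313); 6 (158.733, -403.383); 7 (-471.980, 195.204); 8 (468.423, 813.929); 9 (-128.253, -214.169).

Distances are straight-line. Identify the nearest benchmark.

Distances from (82.743, -40.194):
1: 159.625 m
2: 76.829 m
3: 1059.069 m
4: 1204.906 m
5: 583.295 m
6: 371.054 m
7: 602.603 m
8: 937.163 m
9: 273.471 m
Minimum: 2 at 76.829 m.

2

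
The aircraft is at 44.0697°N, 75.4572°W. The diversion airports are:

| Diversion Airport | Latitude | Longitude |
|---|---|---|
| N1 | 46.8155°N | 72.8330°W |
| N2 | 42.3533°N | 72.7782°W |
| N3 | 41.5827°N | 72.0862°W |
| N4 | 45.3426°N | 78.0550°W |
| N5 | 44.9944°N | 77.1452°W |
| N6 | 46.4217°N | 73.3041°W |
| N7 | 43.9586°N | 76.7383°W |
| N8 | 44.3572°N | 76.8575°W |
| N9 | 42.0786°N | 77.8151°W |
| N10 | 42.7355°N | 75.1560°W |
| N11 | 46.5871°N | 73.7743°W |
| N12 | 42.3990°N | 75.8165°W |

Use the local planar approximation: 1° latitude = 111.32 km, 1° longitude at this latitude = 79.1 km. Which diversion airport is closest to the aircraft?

N7

Distances from 44.0697°N, 75.4572°W:
N1: 369.4815 km
N2: 285.3296 km
N3: 384.3795 km
N4: 249.6060 km
N5: 168.5941 km
N6: 312.3423 km
N7: 102.0869 km
N8: 115.2948 km
N9: 289.6797 km
N10: 150.4219 km
N11: 310.2467 km
N12: 188.1413 km
Minimum: N7 at 102.0869 km.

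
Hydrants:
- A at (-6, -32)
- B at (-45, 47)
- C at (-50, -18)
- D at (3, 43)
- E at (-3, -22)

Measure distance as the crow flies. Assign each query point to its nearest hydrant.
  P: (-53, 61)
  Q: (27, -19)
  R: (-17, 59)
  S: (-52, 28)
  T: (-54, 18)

P at (-53, 61):
  A: 104.2
  B: 16.1
  C: 79.1
  D: 58.8
  E: 96.9
  → nearest: B (16.1)
Q at (27, -19):
  A: 35.5
  B: 97.7
  C: 77.0
  D: 66.5
  E: 30.1
  → nearest: E (30.1)
R at (-17, 59):
  A: 91.7
  B: 30.5
  C: 83.8
  D: 25.6
  E: 82.2
  → nearest: D (25.6)
S at (-52, 28):
  A: 75.6
  B: 20.2
  C: 46.0
  D: 57.0
  E: 70.0
  → nearest: B (20.2)
T at (-54, 18):
  A: 69.3
  B: 30.4
  C: 36.2
  D: 62.2
  E: 64.8
  → nearest: B (30.4)

P→B; Q→E; R→D; S→B; T→B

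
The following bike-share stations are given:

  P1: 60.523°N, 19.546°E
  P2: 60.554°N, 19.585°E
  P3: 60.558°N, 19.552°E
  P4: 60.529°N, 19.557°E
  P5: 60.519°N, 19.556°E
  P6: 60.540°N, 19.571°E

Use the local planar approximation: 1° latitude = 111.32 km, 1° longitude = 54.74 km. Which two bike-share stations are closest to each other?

Pairwise distances:
P1–P5: 0.706 km
P1–P4: 0.899 km
P4–P5: 1.115 km
P4–P6: 1.445 km
P2–P6: 1.737 km
P2–P3: 1.860 km
P3–P6: 2.258 km
P1–P6: 2.335 km
P5–P6: 2.478 km
P2–P4: 3.177 km
P3–P4: 3.240 km
P1–P3: 3.910 km
P1–P2: 4.058 km
P2–P5: 4.207 km
P3–P5: 4.347 km
Closest pair: P1–P5 at 0.706 km.

P1 and P5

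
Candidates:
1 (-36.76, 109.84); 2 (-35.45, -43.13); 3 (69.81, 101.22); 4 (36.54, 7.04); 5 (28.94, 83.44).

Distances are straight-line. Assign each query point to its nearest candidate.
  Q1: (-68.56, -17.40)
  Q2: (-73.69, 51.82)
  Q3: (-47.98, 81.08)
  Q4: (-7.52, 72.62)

Q1→2; Q2→1; Q3→1; Q4→5

Q1 at (-68.56, -17.40):
  1: √((31.80)² + (127.24)²) = √(1011.2400 + 16190.0176) = 131.15
  2: √((33.11)² + (-25.73)²) = √(1096.2721 + 662.0329) = 41.93
  3: √((138.37)² + (118.62)²) = √(19146.2569 + 14070.7044) = 182.26
  4: √((105.10)² + (24.44)²) = √(11046.0100 + 597.3136) = 107.90
  5: √((97.50)² + (100.84)²) = √(9506.2500 + 10168.7056) = 140.27
  → nearest: 2 (41.93)
Q2 at (-73.69, 51.82):
  1: √((36.93)² + (58.02)²) = √(1363.8249 + 3366.3204) = 68.78
  2: √((38.24)² + (-94.95)²) = √(1462.2976 + 9015.5025) = 102.36
  3: √((143.50)² + (49.40)²) = √(20592.2500 + 2440.3600) = 151.76
  4: √((110.23)² + (-44.78)²) = √(12150.6529 + 2005.2484) = 118.98
  5: √((102.63)² + (31.62)²) = √(10532.9169 + 999.8244) = 107.39
  → nearest: 1 (68.78)
Q3 at (-47.98, 81.08):
  1: √((11.22)² + (28.76)²) = √(125.8884 + 827.1376) = 30.87
  2: √((12.53)² + (-124.21)²) = √(157.0009 + 15428.1241) = 124.84
  3: √((117.79)² + (20.14)²) = √(13874.4841 + 405.6196) = 119.50
  4: √((84.52)² + (-74.04)²) = √(7143.6304 + 5481.9216) = 112.36
  5: √((76.92)² + (2.36)²) = √(5916.6864 + 5.5696) = 76.96
  → nearest: 1 (30.87)
Q4 at (-7.52, 72.62):
  1: √((-29.24)² + (37.22)²) = √(854.9776 + 1385.3284) = 47.33
  2: √((-27.93)² + (-115.75)²) = √(780.0849 + 13398.0625) = 119.07
  3: √((77.33)² + (28.60)²) = √(5979.9289 + 817.9600) = 82.45
  4: √((44.06)² + (-65.58)²) = √(1941.2836 + 4300.7364) = 79.01
  5: √((36.46)² + (10.82)²) = √(1329.3316 + 117.0724) = 38.03
  → nearest: 5 (38.03)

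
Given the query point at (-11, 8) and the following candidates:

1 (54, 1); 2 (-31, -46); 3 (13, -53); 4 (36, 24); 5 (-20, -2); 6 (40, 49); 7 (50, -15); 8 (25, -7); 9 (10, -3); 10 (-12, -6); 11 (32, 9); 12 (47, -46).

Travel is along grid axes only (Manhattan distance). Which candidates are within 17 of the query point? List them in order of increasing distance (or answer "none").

10

Distances from (-11, 8):
1: |65| + |-7| = 65 + 7 = 72
2: |-20| + |-54| = 20 + 54 = 74
3: |24| + |-61| = 24 + 61 = 85
4: |47| + |16| = 47 + 16 = 63
5: |-9| + |-10| = 9 + 10 = 19
6: |51| + |41| = 51 + 41 = 92
7: |61| + |-23| = 61 + 23 = 84
8: |36| + |-15| = 36 + 15 = 51
9: |21| + |-11| = 21 + 11 = 32
10: |-1| + |-14| = 1 + 14 = 15
11: |43| + |1| = 43 + 1 = 44
12: |58| + |-54| = 58 + 54 = 112
Threshold 17: 10 (15) is within range.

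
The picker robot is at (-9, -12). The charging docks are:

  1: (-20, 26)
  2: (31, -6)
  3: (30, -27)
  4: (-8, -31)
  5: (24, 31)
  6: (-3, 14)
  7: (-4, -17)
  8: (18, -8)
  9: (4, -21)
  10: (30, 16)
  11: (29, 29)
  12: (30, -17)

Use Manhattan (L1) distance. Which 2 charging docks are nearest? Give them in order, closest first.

Distances from (-9, -12):
1: 49
2: 46
3: 54
4: 20
5: 76
6: 32
7: 10
8: 31
9: 22
10: 67
11: 79
12: 44
Sorted: 7 (10) < 4 (20) < 9 (22) < 8 (31) < …

7, 4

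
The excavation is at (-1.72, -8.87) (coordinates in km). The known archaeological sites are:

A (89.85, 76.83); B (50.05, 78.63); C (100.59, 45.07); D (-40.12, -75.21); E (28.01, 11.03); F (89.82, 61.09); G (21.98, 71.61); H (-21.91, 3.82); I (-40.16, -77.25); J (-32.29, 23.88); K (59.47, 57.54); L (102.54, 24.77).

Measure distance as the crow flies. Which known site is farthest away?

A

Distances from (-1.72, -8.87):
A: 125.42 km
B: 101.67 km
C: 115.66 km
D: 76.65 km
E: 35.78 km
F: 115.21 km
G: 83.90 km
H: 23.85 km
I: 78.44 km
J: 44.80 km
K: 90.30 km
L: 109.55 km
Maximum: A at 125.42 km.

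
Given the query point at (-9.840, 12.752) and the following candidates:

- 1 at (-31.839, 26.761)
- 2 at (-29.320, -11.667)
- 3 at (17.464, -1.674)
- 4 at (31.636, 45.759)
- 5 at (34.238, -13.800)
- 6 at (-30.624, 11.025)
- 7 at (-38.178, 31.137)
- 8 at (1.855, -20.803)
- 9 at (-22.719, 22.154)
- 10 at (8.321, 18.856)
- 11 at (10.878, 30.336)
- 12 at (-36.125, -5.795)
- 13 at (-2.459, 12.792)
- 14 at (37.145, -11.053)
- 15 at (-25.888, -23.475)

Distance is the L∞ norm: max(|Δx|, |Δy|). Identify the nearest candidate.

Distances from (-9.840, 12.752):
1: 21.999
2: 24.419
3: 27.304
4: 41.476
5: 44.078
6: 20.784
7: 28.338
8: 33.555
9: 12.879
10: 18.161
11: 20.718
12: 26.285
13: 7.381
14: 46.985
15: 36.227
Minimum: 13 at 7.381.

13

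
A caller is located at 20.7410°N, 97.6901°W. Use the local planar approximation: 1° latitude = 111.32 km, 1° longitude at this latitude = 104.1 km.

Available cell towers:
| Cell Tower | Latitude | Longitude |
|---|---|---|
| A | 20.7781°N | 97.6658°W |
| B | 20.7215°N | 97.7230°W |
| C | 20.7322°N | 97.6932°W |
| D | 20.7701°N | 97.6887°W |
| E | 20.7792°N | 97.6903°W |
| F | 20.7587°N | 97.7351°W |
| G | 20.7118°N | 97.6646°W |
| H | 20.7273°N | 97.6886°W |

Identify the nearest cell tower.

Distances from 20.7410°N, 97.6901°W:
A: √((0.0371·111.32)² + (0.0243·104.1)²) = √(17.056669 + 6.399028) = 4.8431 km
B: √((-0.0195·111.32)² + (-0.0329·104.1)²) = √(4.712112 + 11.729872) = 4.0549 km
C: √((-0.0088·111.32)² + (-0.0031·104.1)²) = √(0.959648 + 0.104142) = 1.0314 km
D: √((0.0291·111.32)² + (0.0014·104.1)²) = √(10.493790 + 0.021240) = 3.2427 km
E: √((0.0382·111.32)² + (-0.0002·104.1)²) = √(18.083110 + 0.000433) = 4.2525 km
F: √((0.0177·111.32)² + (-0.0450·104.1)²) = √(3.882334 + 21.944540) = 5.0820 km
G: √((-0.0292·111.32)² + (0.0255·104.1)²) = √(10.566036 + 7.046636) = 4.1967 km
H: √((-0.0137·111.32)² + (0.0015·104.1)²) = √(2.325881 + 0.024383) = 1.5331 km
Minimum: C at 1.0314 km.

C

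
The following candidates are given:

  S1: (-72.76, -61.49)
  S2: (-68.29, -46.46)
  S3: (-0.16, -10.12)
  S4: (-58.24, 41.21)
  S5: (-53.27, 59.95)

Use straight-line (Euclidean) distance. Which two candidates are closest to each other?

Pairwise distances:
S1–S2: √((4.47)² + (15.03)²) = √(19.9809 + 225.9009) = 15.68
S1–S3: √((72.60)² + (51.37)²) = √(5270.7600 + 2638.8769) = 88.94
S1–S4: √((14.52)² + (102.70)²) = √(210.8304 + 10547.2900) = 103.72
S1–S5: √((19.49)² + (121.44)²) = √(379.8601 + 14747.6736) = 122.99
S2–S3: √((68.13)² + (36.34)²) = √(4641.6969 + 1320.5956) = 77.22
S2–S4: √((10.05)² + (87.67)²) = √(101.0025 + 7686.0289) = 88.24
S2–S5: √((15.02)² + (106.41)²) = √(225.6004 + 11323.0881) = 107.46
S3–S4: √((-58.08)² + (51.33)²) = √(3373.2864 + 2634.7689) = 77.51
S3–S5: √((-53.11)² + (70.07)²) = √(2820.6721 + 4909.8049) = 87.92
S4–S5: √((4.97)² + (18.74)²) = √(24.7009 + 351.1876) = 19.39
Closest pair: S1–S2 at 15.68.

S1 and S2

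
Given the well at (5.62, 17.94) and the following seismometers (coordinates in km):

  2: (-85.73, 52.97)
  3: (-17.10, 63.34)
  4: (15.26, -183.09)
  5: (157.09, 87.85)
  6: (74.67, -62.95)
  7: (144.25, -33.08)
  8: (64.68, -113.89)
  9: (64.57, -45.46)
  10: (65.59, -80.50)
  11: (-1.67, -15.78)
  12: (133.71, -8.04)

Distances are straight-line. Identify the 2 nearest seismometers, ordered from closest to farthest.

Distances from (5.62, 17.94):
2: 97.84 km
3: 50.77 km
4: 201.26 km
5: 166.82 km
6: 106.35 km
7: 147.72 km
8: 144.45 km
9: 86.57 km
10: 115.27 km
11: 34.50 km
12: 130.70 km
Sorted: 11 (34.50 km) < 3 (50.77 km) < 9 (86.57 km) < 2 (97.84 km) < …

11, 3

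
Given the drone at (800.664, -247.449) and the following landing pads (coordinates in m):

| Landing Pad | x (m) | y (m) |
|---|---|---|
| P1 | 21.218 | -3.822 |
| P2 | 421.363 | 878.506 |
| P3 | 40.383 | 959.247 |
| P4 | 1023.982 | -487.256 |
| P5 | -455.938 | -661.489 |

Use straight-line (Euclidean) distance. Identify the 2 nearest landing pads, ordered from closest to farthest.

P4, P1

Distances from (800.664, -247.449):
P1: √((-779.446)² + (243.627)²) = √(607536.06692 + 59354.11513) = 816.633 m
P2: √((-379.301)² + (1125.955)²) = √(143869.24860 + 1267774.66202) = 1188.126 m
P3: √((-760.281)² + (1206.696)²) = √(578027.19896 + 1456115.23642) = 1426.234 m
P4: √((223.318)² + (-239.807)²) = √(49870.92912 + 57507.39725) = 327.686 m
P5: √((-1256.602)² + (-414.040)²) = √(1579048.58640 + 171429.12160) = 1323.056 m
Sorted: P4 (327.686 m) < P1 (816.633 m) < P2 (1188.126 m) < P5 (1323.056 m) < …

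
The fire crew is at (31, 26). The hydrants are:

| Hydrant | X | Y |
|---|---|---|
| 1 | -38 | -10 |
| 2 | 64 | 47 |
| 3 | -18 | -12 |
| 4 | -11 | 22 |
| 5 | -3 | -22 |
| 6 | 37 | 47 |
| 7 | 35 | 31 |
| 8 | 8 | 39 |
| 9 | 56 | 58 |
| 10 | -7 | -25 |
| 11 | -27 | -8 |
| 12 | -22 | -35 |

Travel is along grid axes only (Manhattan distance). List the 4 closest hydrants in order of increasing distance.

7, 6, 8, 4

Distances from (31, 26):
1: |-69| + |-36| = 69 + 36 = 105
2: |33| + |21| = 33 + 21 = 54
3: |-49| + |-38| = 49 + 38 = 87
4: |-42| + |-4| = 42 + 4 = 46
5: |-34| + |-48| = 34 + 48 = 82
6: |6| + |21| = 6 + 21 = 27
7: |4| + |5| = 4 + 5 = 9
8: |-23| + |13| = 23 + 13 = 36
9: |25| + |32| = 25 + 32 = 57
10: |-38| + |-51| = 38 + 51 = 89
11: |-58| + |-34| = 58 + 34 = 92
12: |-53| + |-61| = 53 + 61 = 114
Sorted: 7 (9) < 6 (27) < 8 (36) < 4 (46) < 2 (54) < 9 (57) < …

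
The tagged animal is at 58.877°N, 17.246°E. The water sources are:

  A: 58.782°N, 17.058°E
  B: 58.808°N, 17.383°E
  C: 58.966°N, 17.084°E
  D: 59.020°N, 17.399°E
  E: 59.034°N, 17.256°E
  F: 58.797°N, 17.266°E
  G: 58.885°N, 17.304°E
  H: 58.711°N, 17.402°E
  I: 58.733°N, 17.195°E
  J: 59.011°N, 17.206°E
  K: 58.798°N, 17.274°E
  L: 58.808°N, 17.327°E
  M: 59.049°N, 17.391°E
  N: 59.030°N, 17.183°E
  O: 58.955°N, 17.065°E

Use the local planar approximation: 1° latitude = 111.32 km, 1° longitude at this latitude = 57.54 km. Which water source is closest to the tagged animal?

G

Distances from 58.877°N, 17.246°E:
A: 15.128 km
B: 11.006 km
C: 13.603 km
D: 18.191 km
E: 17.487 km
F: 8.980 km
G: 3.454 km
H: 20.544 km
I: 16.296 km
J: 15.093 km
K: 8.941 km
L: 8.985 km
M: 20.886 km
N: 17.413 km
O: 13.560 km
Minimum: G at 3.454 km.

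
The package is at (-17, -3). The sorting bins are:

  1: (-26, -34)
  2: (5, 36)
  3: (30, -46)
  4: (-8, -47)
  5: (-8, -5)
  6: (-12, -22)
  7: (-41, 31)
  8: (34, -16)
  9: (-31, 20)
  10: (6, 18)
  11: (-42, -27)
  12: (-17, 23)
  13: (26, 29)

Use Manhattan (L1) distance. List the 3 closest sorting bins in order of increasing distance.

Distances from (-17, -3):
1: 40
2: 61
3: 90
4: 53
5: 11
6: 24
7: 58
8: 64
9: 37
10: 44
11: 49
12: 26
13: 75
Sorted: 5 (11) < 6 (24) < 12 (26) < 9 (37) < 1 (40) < …

5, 6, 12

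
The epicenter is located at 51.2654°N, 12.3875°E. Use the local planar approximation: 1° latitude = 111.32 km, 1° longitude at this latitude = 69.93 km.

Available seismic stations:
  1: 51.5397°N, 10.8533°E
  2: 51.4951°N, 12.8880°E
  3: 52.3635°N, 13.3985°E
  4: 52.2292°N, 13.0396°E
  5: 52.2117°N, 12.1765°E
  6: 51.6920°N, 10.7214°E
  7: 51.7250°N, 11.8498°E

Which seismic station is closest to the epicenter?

2

Distances from 51.2654°N, 12.3875°E:
1: √((0.2743·111.32)² + (-1.5342·69.93)²) = √(932.390866 + 11510.415827) = 111.5473 km
2: √((0.2297·111.32)² + (0.5005·69.93)²) = √(653.835333 + 1224.997550) = 43.3455 km
3: √((1.0981·111.32)² + (1.0110·69.93)²) = √(14942.737884 + 4998.381123) = 141.2130 km
4: √((0.9638·111.32)² + (0.6521·69.93)²) = √(11511.190449 + 2079.483395) = 116.5790 km
5: √((0.9463·111.32)² + (-0.2110·69.93)²) = √(11096.961403 + 217.716812) = 106.3705 km
6: √((0.4266·111.32)² + (-1.6661·69.93)²) = √(2255.215759 + 13574.667017) = 125.8169 km
7: √((0.4596·111.32)² + (-0.5377·69.93)²) = √(2617.619006 + 1413.862349) = 63.4939 km
Minimum: 2 at 43.3455 km.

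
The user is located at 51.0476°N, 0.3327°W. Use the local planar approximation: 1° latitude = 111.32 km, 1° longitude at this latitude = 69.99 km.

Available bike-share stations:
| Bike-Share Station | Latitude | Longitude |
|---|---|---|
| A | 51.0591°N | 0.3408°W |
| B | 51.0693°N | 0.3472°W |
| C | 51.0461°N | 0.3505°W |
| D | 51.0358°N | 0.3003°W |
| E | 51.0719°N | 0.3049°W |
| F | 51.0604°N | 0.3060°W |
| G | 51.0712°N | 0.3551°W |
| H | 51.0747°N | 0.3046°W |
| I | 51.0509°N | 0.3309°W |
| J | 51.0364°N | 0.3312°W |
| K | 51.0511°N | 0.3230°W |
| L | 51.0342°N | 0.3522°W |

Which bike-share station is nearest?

Distances from 51.0476°N, 0.3327°W:
A: √((0.0115·111.32)² + (-0.0081·69.99)²) = √(1.638861 + 0.321397) = 1.4001 km
B: √((0.0217·111.32)² + (-0.0145·69.99)²) = √(5.835336 + 1.029931) = 2.6202 km
C: √((-0.0015·111.32)² + (-0.0178·69.99)²) = √(0.027882 + 1.552072) = 1.2570 km
D: √((-0.0118·111.32)² + (0.0324·69.99)²) = √(1.725482 + 5.142354) = 2.6207 km
E: √((0.0243·111.32)² + (0.0278·69.99)²) = √(7.317436 + 3.785834) = 3.3322 km
F: √((0.0128·111.32)² + (0.0267·69.99)²) = √(2.030329 + 3.492163) = 2.3500 km
G: √((0.0236·111.32)² + (-0.0224·69.99)²) = √(6.901928 + 2.457922) = 3.0594 km
H: √((0.0271·111.32)² + (0.0281·69.99)²) = √(9.100913 + 3.867984) = 3.6012 km
I: √((0.0033·111.32)² + (0.0018·69.99)²) = √(0.134950 + 0.015871) = 0.3884 km
J: √((-0.0112·111.32)² + (0.0015·69.99)²) = √(1.554470 + 0.011022) = 1.2512 km
K: √((0.0035·111.32)² + (0.0097·69.99)²) = √(0.151804 + 0.460909) = 0.7828 km
L: √((-0.0134·111.32)² + (-0.0195·69.99)²) = √(2.225133 + 1.862693) = 2.0218 km
Minimum: I at 0.3884 km.

I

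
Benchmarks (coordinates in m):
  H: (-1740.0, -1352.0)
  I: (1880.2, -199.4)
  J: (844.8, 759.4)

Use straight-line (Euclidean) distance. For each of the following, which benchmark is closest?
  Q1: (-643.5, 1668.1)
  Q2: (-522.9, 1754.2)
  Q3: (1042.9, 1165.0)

Q1 at (-643.5, 1668.1):
  H: 3213.0 m
  I: 3139.5 m
  J: 1743.8 m
  → nearest: J (1743.8 m)
Q2 at (-522.9, 1754.2):
  H: 3336.1 m
  I: 3097.0 m
  J: 1691.2 m
  → nearest: J (1691.2 m)
Q3 at (1042.9, 1165.0):
  H: 3752.3 m
  I: 1600.8 m
  J: 451.4 m
  → nearest: J (451.4 m)

Q1→J; Q2→J; Q3→J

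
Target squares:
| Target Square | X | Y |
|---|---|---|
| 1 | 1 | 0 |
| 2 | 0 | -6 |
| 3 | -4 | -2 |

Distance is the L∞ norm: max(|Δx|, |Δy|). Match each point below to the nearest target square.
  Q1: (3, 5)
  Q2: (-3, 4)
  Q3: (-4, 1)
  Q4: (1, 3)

Q1→1; Q2→1; Q3→3; Q4→1

Q1 at (3, 5):
  1: 5
  2: 11
  3: 7
  → nearest: 1 (5)
Q2 at (-3, 4):
  1: 4
  2: 10
  3: 6
  → nearest: 1 (4)
Q3 at (-4, 1):
  1: 5
  2: 7
  3: 3
  → nearest: 3 (3)
Q4 at (1, 3):
  1: 3
  2: 9
  3: 5
  → nearest: 1 (3)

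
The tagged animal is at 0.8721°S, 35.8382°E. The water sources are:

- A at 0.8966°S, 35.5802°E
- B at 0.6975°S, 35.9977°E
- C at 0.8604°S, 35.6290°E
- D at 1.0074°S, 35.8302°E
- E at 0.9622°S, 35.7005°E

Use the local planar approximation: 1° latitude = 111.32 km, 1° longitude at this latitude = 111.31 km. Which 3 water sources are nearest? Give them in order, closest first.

D, E, C

Distances from 0.8721°S, 35.8382°E:
A: √((-0.0245·111.32)² + (-0.2580·111.31)²) = √(7.438383 + 824.722375) = 28.8472 km
B: √((0.1746·111.32)² + (0.1595·111.31)²) = √(377.776444 + 315.202563) = 26.3245 km
C: √((0.0117·111.32)² + (-0.2092·111.31)²) = √(1.696360 + 542.240218) = 23.3224 km
D: √((-0.1353·111.32)² + (-0.0080·111.31)²) = √(226.851674 + 0.792955) = 15.0879 km
E: √((-0.0901·111.32)² + (-0.1377·111.31)²) = √(100.599536 + 234.928792) = 18.3174 km
Sorted: D (15.0879 km) < E (18.3174 km) < C (23.3224 km) < B (26.3245 km) < A (28.8472 km)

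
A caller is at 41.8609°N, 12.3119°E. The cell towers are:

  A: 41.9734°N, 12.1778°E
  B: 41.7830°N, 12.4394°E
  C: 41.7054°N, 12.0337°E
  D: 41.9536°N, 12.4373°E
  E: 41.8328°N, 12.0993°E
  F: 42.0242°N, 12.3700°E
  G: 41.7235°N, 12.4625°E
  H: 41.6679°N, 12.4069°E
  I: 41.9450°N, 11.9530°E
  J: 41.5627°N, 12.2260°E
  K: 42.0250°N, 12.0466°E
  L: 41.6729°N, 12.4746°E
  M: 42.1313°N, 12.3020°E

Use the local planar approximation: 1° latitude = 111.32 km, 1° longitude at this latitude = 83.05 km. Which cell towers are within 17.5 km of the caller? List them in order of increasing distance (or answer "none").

Distances from 41.8609°N, 12.3119°E:
A: √((0.1125·111.32)² + (-0.1341·83.05)²) = √(156.838052 + 124.032880) = 16.7592 km
B: √((-0.0779·111.32)² + (0.1275·83.05)²) = √(75.200601 + 112.124274) = 13.6867 km
C: √((-0.1555·111.32)² + (-0.2782·83.05)²) = √(299.645101 + 533.818382) = 28.8698 km
D: √((0.0927·111.32)² + (0.1254·83.05)²) = √(106.489273 + 108.461185) = 14.6612 km
E: √((-0.0281·111.32)² + (-0.2126·83.05)²) = √(9.784960 + 311.749520) = 17.9314 km
F: √((0.1633·111.32)² + (0.0581·83.05)²) = √(330.459898 + 23.282603) = 18.8080 km
G: √((-0.1374·111.32)² + (0.1506·83.05)²) = √(233.948282 + 156.433304) = 19.7581 km
H: √((-0.1930·111.32)² + (0.0950·83.05)²) = √(461.594912 + 62.248155) = 22.8876 km
I: √((0.0841·111.32)² + (-0.3589·83.05)²) = √(87.647269 + 888.436086) = 31.2423 km
J: √((-0.2982·111.32)² + (-0.0859·83.05)²) = √(1101.949453 + 50.893885) = 33.9535 km
K: √((0.1641·111.32)² + (-0.2653·83.05)²) = √(333.705648 + 485.460360) = 28.6211 km
L: √((-0.1880·111.32)² + (0.1627·83.05)²) = √(437.987881 + 182.580495) = 24.9112 km
M: √((0.2704·111.32)² + (-0.0099·83.05)²) = √(906.065866 + 0.676005) = 30.1122 km
Threshold 17.5 km: B (13.6867 km), D (14.6612 km), A (16.7592 km) are within range.

B, D, A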